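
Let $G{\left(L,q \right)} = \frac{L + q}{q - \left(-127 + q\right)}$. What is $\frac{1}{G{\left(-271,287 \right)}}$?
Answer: $\frac{127}{16} \approx 7.9375$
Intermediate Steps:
$G{\left(L,q \right)} = \frac{L}{127} + \frac{q}{127}$ ($G{\left(L,q \right)} = \frac{L + q}{127} = \left(L + q\right) \frac{1}{127} = \frac{L}{127} + \frac{q}{127}$)
$\frac{1}{G{\left(-271,287 \right)}} = \frac{1}{\frac{1}{127} \left(-271\right) + \frac{1}{127} \cdot 287} = \frac{1}{- \frac{271}{127} + \frac{287}{127}} = \frac{1}{\frac{16}{127}} = \frac{127}{16}$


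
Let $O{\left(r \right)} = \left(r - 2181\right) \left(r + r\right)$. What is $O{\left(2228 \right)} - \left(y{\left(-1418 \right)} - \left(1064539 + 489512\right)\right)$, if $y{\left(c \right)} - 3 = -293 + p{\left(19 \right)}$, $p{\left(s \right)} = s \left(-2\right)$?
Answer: $1763811$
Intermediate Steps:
$p{\left(s \right)} = - 2 s$
$O{\left(r \right)} = 2 r \left(-2181 + r\right)$ ($O{\left(r \right)} = \left(-2181 + r\right) 2 r = 2 r \left(-2181 + r\right)$)
$y{\left(c \right)} = -328$ ($y{\left(c \right)} = 3 - 331 = -328$)
$O{\left(2228 \right)} - \left(y{\left(-1418 \right)} - \left(1064539 + 489512\right)\right) = 2 \cdot 2228 \left(-2181 + 2228\right) - \left(-328 - \left(1064539 + 489512\right)\right) = 2 \cdot 2228 \cdot 47 - \left(-328 - 1554051\right) = 209432 - \left(-328 - 1554051\right) = 209432 - -1554379 = 209432 + 1554379 = 1763811$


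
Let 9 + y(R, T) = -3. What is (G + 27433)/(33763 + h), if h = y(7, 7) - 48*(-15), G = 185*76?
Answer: 41493/34471 ≈ 1.2037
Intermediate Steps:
G = 14060
y(R, T) = -12 (y(R, T) = -9 - 3 = -12)
h = 708 (h = -12 - 48*(-15) = -12 + 720 = 708)
(G + 27433)/(33763 + h) = (14060 + 27433)/(33763 + 708) = 41493/34471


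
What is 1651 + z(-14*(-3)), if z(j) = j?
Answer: 1693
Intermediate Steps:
1651 + z(-14*(-3)) = 1651 - 14*(-3) = 1651 + 42 = 1693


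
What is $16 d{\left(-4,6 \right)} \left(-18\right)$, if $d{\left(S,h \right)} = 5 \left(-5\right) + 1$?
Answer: $6912$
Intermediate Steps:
$d{\left(S,h \right)} = -24$ ($d{\left(S,h \right)} = -25 + 1 = -24$)
$16 d{\left(-4,6 \right)} \left(-18\right) = 16 \left(-24\right) \left(-18\right) = \left(-384\right) \left(-18\right) = 6912$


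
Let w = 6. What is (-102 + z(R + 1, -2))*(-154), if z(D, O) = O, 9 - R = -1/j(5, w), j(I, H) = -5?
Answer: 16016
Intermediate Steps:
R = 44/5 (R = 9 - (-1)/(-5) = 9 - (-1)*(-1)/5 = 9 - 1*⅕ = 9 - ⅕ = 44/5 ≈ 8.8000)
(-102 + z(R + 1, -2))*(-154) = (-102 - 2)*(-154) = -104*(-154) = 16016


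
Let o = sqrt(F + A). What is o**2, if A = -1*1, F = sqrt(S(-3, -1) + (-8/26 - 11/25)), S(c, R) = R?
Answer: -1 + 2*I*sqrt(1846)/65 ≈ -1.0 + 1.322*I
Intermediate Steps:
F = 2*I*sqrt(1846)/65 (F = sqrt(-1 + (-8/26 - 11/25)) = sqrt(-1 + (-8*1/26 - 11*1/25)) = sqrt(-1 + (-4/13 - 11/25)) = sqrt(-1 - 243/325) = sqrt(-568/325) = 2*I*sqrt(1846)/65 ≈ 1.322*I)
A = -1
o = sqrt(-1 + 2*I*sqrt(1846)/65) (o = sqrt(2*I*sqrt(1846)/65 - 1) = sqrt(-1 + 2*I*sqrt(1846)/65) ≈ 0.57342 + 1.1527*I)
o**2 = (sqrt(-4225 + 130*I*sqrt(1846))/65)**2 = -1 + 2*I*sqrt(1846)/65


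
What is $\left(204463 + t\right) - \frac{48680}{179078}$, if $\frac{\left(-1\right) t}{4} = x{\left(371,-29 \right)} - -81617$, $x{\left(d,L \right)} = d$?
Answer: $- \frac{11057105911}{89539} \approx -1.2349 \cdot 10^{5}$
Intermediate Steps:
$t = -327952$ ($t = - 4 \left(371 - -81617\right) = - 4 \left(371 + 81617\right) = \left(-4\right) 81988 = -327952$)
$\left(204463 + t\right) - \frac{48680}{179078} = \left(204463 - 327952\right) - \frac{48680}{179078} = -123489 - \frac{24340}{89539} = - \frac{11057105911}{89539}$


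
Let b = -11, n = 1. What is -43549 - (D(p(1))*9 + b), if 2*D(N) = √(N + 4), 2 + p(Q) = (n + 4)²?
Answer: -43538 - 27*√3/2 ≈ -43561.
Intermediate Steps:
p(Q) = 23 (p(Q) = -2 + (1 + 4)² = -2 + 5² = -2 + 25 = 23)
D(N) = √(4 + N)/2 (D(N) = √(N + 4)/2 = √(4 + N)/2)
-43549 - (D(p(1))*9 + b) = -43549 - ((√(4 + 23)/2)*9 - 11) = -43549 - ((√27/2)*9 - 11) = -43549 - (((3*√3)/2)*9 - 11) = -43549 - ((3*√3/2)*9 - 11) = -43549 - (27*√3/2 - 11) = -43549 - (-11 + 27*√3/2) = -43549 + (11 - 27*√3/2) = -43538 - 27*√3/2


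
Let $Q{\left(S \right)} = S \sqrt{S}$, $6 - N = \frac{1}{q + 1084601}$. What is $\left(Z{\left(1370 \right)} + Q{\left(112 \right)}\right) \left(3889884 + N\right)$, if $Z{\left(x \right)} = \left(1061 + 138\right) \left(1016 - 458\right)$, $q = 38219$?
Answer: $\frac{47131271113221009}{18110} + \frac{489176384457488 \sqrt{7}}{280705} \approx 2.6071 \cdot 10^{12}$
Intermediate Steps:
$Z{\left(x \right)} = 669042$ ($Z{\left(x \right)} = 1199 \cdot 558 = 669042$)
$N = \frac{6736919}{1122820}$ ($N = 6 - \frac{1}{38219 + 1084601} = 6 - \frac{1}{1122820} = \frac{6736919}{1122820} \approx 6.0$)
$Q{\left(S \right)} = S^{\frac{3}{2}}$
$\left(Z{\left(1370 \right)} + Q{\left(112 \right)}\right) \left(3889884 + N\right) = \left(669042 + 112^{\frac{3}{2}}\right) \left(3889884 + \frac{6736919}{1122820}\right) = \left(669042 + 448 \sqrt{7}\right) \frac{4367646289799}{1122820} = \frac{47131271113221009}{18110} + \frac{489176384457488 \sqrt{7}}{280705}$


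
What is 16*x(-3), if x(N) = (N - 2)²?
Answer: 400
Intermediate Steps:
x(N) = (-2 + N)²
16*x(-3) = 16*(-2 - 3)² = 16*(-5)² = 16*25 = 400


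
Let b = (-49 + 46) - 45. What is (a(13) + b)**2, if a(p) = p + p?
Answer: 484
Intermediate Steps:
b = -48 (b = -3 - 45 = -48)
a(p) = 2*p
(a(13) + b)**2 = (2*13 - 48)**2 = (26 - 48)**2 = (-22)**2 = 484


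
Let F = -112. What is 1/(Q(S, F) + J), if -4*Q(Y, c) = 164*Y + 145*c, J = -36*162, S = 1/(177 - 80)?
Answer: -97/171925 ≈ -0.00056420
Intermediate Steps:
S = 1/97 ≈ 0.010309
J = -5832
Q(Y, c) = -41*Y - 145*c/4 (Q(Y, c) = -(164*Y + 145*c)/4 = -(145*c + 164*Y)/4 = -41*Y - 145*c/4)
1/(Q(S, F) + J) = 1/((-41*1/97 - 145/4*(-112)) - 5832) = 1/((-41/97 + 4060) - 5832) = 1/(393779/97 - 5832) = 1/(-171925/97) = -97/171925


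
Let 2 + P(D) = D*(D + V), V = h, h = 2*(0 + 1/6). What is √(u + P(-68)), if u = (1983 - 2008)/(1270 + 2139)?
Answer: √481050538689/10227 ≈ 67.818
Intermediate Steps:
u = -25/3409 ≈ -0.0073335
h = ⅓ (h = 2*(0 + ⅙) = 2*(⅙) = ⅓ ≈ 0.33333)
V = ⅓ ≈ 0.33333
P(D) = -2 + D*(⅓ + D) (P(D) = -2 + D*(D + ⅓) = -2 + D*(⅓ + D))
√(u + P(-68)) = √(-25/3409 + (-2 + (-68)² + (⅓)*(-68))) = √(-25/3409 + (-2 + 4624 - 68/3)) = √(-25/3409 + 13798/3) = √(47037307/10227) = √481050538689/10227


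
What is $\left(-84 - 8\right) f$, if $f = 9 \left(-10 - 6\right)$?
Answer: $13248$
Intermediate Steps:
$f = -144$ ($f = 9 \left(-16\right) = -144$)
$\left(-84 - 8\right) f = \left(-84 - 8\right) \left(-144\right) = \left(-92\right) \left(-144\right) = 13248$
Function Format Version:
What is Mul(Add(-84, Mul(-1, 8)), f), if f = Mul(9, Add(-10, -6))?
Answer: 13248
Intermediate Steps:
f = -144 (f = Mul(9, -16) = -144)
Mul(Add(-84, Mul(-1, 8)), f) = Mul(Add(-84, Mul(-1, 8)), -144) = Mul(Add(-84, -8), -144) = Mul(-92, -144) = 13248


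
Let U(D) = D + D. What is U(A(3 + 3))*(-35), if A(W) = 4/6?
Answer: -140/3 ≈ -46.667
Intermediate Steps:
A(W) = ⅔ (A(W) = 4*(⅙) = ⅔)
U(D) = 2*D
U(A(3 + 3))*(-35) = (2*(⅔))*(-35) = (4/3)*(-35) = -140/3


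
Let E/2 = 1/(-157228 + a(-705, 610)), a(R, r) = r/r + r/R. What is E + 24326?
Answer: 539286231772/22169129 ≈ 24326.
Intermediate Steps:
a(R, r) = 1 + r/R
E = -282/22169129 (E = 2/(-157228 + (-705 + 610)/(-705)) = 2/(-157228 - 1/705*(-95)) = 2/(-157228 + 19/141) = 2/(-22169129/141) = 2*(-141/22169129) = -282/22169129 ≈ -1.2720e-5)
E + 24326 = -282/22169129 + 24326 = 539286231772/22169129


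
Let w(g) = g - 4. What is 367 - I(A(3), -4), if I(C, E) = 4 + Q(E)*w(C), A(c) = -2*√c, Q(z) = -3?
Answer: 351 - 6*√3 ≈ 340.61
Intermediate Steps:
w(g) = -4 + g
I(C, E) = 16 - 3*C (I(C, E) = 4 - 3*(-4 + C) = 4 + (12 - 3*C) = 16 - 3*C)
367 - I(A(3), -4) = 367 - (16 - (-6)*√3) = 367 - (16 + 6*√3) = 367 + (-16 - 6*√3) = 351 - 6*√3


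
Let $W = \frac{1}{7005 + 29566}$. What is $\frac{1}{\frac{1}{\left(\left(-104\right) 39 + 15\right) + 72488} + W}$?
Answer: $\frac{2503175237}{105018} \approx 23836.0$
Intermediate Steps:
$W = \frac{1}{36571} \approx 2.7344 \cdot 10^{-5}$
$\frac{1}{\frac{1}{\left(\left(-104\right) 39 + 15\right) + 72488} + W} = \frac{1}{\frac{1}{\left(\left(-104\right) 39 + 15\right) + 72488} + \frac{1}{36571}} = \frac{1}{\frac{1}{\left(-4056 + 15\right) + 72488} + \frac{1}{36571}} = \frac{1}{\frac{1}{-4041 + 72488} + \frac{1}{36571}} = \frac{1}{\frac{1}{68447} + \frac{1}{36571}} = \frac{1}{\frac{105018}{2503175237}} = \frac{2503175237}{105018}$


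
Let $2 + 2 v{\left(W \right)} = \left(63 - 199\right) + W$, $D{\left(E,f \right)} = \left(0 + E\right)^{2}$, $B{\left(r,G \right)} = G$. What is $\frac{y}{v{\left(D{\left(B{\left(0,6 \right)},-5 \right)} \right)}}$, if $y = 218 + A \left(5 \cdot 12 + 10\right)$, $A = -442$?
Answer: $\frac{30722}{51} \approx 602.39$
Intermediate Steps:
$D{\left(E,f \right)} = E^{2}$
$v{\left(W \right)} = -69 + \frac{W}{2}$ ($v{\left(W \right)} = -1 + \frac{\left(63 - 199\right) + W}{2} = -1 + \frac{-136 + W}{2} = -1 + \left(-68 + \frac{W}{2}\right) = -69 + \frac{W}{2}$)
$y = -30722$ ($y = 218 - 442 \left(5 \cdot 12 + 10\right) = 218 - 442 \left(60 + 10\right) = 218 - 30940 = -30722$)
$\frac{y}{v{\left(D{\left(B{\left(0,6 \right)},-5 \right)} \right)}} = - \frac{30722}{-69 + \frac{6^{2}}{2}} = - \frac{30722}{-69 + \frac{1}{2} \cdot 36} = - \frac{30722}{-69 + 18} = - \frac{30722}{-51} = \left(-30722\right) \left(- \frac{1}{51}\right) = \frac{30722}{51}$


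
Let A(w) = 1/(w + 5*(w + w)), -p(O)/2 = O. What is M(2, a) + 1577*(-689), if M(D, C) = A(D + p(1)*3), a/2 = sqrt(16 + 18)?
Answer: -47808333/44 ≈ -1.0866e+6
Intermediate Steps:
p(O) = -2*O
a = 2*sqrt(34) (a = 2*sqrt(16 + 18) = 2*sqrt(34) ≈ 11.662)
A(w) = 1/(11*w) (A(w) = 1/(w + 5*(2*w)) = 1/(w + 10*w) = 1/(11*w))
M(D, C) = 1/(11*(-6 + D)) (M(D, C) = 1/(11*(D - 2*1*3)) = 1/(11*(D - 2*3)) = 1/(11*(D - 6)) = 1/(11*(-6 + D)))
M(2, a) + 1577*(-689) = 1/(11*(-6 + 2)) + 1577*(-689) = (1/11)/(-4) - 1086553 = (1/11)*(-1/4) - 1086553 = -1/44 - 1086553 = -47808333/44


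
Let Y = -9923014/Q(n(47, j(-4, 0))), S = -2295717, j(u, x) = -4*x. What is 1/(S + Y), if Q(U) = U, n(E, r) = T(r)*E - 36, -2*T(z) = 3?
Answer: -213/469141693 ≈ -4.5402e-7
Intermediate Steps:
T(z) = -3/2 (T(z) = -1/2*3 = -3/2)
n(E, r) = -36 - 3*E/2 (n(E, r) = -3*E/2 - 36 = -36 - 3*E/2)
Y = 19846028/213 (Y = -9923014/(-36 - 3/2*47) = -9923014/(-36 - 141/2) = -9923014/(-213/2) = -9923014*(-2/213) = 19846028/213 ≈ 93174.)
1/(S + Y) = 1/(-2295717 + 19846028/213) = 1/(-469141693/213) = -213/469141693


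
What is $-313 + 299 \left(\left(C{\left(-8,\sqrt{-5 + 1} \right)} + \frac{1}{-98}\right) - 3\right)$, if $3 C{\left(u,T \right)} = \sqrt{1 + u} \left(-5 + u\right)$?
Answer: $- \frac{118879}{98} - \frac{3887 i \sqrt{7}}{3} \approx -1213.1 - 3428.0 i$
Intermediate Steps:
$C{\left(u,T \right)} = \frac{\sqrt{1 + u} \left(-5 + u\right)}{3}$
$-313 + 299 \left(\left(C{\left(-8,\sqrt{-5 + 1} \right)} + \frac{1}{-98}\right) - 3\right) = -313 + 299 \left(\left(\frac{\sqrt{1 - 8} \left(-5 - 8\right)}{3} + \frac{1}{-98}\right) - 3\right) = -313 + 299 \left(\left(\frac{1}{3} \sqrt{-7} \left(-13\right) - \frac{1}{98}\right) - 3\right) = -313 + 299 \left(\left(\frac{1}{3} i \sqrt{7} \left(-13\right) - \frac{1}{98}\right) - 3\right) = -313 + 299 \left(\left(- \frac{13 i \sqrt{7}}{3} - \frac{1}{98}\right) - 3\right) = -313 + 299 \left(\left(- \frac{1}{98} - \frac{13 i \sqrt{7}}{3}\right) - 3\right) = -313 + 299 \left(- \frac{295}{98} - \frac{13 i \sqrt{7}}{3}\right) = -313 - \left(\frac{88205}{98} + \frac{3887 i \sqrt{7}}{3}\right) = - \frac{118879}{98} - \frac{3887 i \sqrt{7}}{3}$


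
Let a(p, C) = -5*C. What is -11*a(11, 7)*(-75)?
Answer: -28875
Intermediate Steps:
-11*a(11, 7)*(-75) = -(-55)*7*(-75) = -11*(-35)*(-75) = 385*(-75) = -28875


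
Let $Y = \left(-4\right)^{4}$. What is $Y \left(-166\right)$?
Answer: $-42496$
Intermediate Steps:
$Y = 256$
$Y \left(-166\right) = 256 \left(-166\right) = -42496$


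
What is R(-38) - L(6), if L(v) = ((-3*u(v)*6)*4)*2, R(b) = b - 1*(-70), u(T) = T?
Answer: 896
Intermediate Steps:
R(b) = 70 + b (R(b) = b + 70 = 70 + b)
L(v) = -144*v (L(v) = ((-3*v*6)*4)*2 = (-18*v*4)*2 = -72*v*2 = -144*v)
R(-38) - L(6) = (70 - 38) - (-144)*6 = 32 - 1*(-864) = 32 + 864 = 896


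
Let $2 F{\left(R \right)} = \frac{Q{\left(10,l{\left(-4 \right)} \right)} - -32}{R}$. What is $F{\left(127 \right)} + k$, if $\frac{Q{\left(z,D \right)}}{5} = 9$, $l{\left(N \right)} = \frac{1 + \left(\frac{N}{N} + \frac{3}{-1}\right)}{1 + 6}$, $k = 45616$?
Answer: $\frac{11586541}{254} \approx 45616.0$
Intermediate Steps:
$l{\left(N \right)} = - \frac{1}{7}$ ($l{\left(N \right)} = \frac{1 + \left(1 + 3 \left(-1\right)\right)}{7} = \left(1 + \left(1 - 3\right)\right) \frac{1}{7} = \left(1 - 2\right) \frac{1}{7} = \left(-1\right) \frac{1}{7} = - \frac{1}{7}$)
$Q{\left(z,D \right)} = 45$ ($Q{\left(z,D \right)} = 5 \cdot 9 = 45$)
$F{\left(R \right)} = \frac{77}{2 R}$ ($F{\left(R \right)} = \frac{\left(45 - -32\right) \frac{1}{R}}{2} = \frac{\left(45 + 32\right) \frac{1}{R}}{2} = \frac{77 \frac{1}{R}}{2} = \frac{77}{2 R}$)
$F{\left(127 \right)} + k = \frac{77}{2 \cdot 127} + 45616 = \frac{77}{2} \cdot \frac{1}{127} + 45616 = \frac{77}{254} + 45616 = \frac{11586541}{254}$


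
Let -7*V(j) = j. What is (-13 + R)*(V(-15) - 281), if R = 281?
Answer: -523136/7 ≈ -74734.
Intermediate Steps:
V(j) = -j/7
(-13 + R)*(V(-15) - 281) = (-13 + 281)*(-⅐*(-15) - 281) = 268*(15/7 - 281) = 268*(-1952/7) = -523136/7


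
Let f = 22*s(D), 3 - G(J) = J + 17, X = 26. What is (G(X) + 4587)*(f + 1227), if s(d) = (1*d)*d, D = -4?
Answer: 7179713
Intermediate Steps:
G(J) = -14 - J (G(J) = 3 - (J + 17) = 3 - (17 + J) = 3 + (-17 - J) = -14 - J)
s(d) = d² (s(d) = d*d = d²)
f = 352 (f = 22*(-4)² = 22*16 = 352)
(G(X) + 4587)*(f + 1227) = ((-14 - 1*26) + 4587)*(352 + 1227) = ((-14 - 26) + 4587)*1579 = (-40 + 4587)*1579 = 4547*1579 = 7179713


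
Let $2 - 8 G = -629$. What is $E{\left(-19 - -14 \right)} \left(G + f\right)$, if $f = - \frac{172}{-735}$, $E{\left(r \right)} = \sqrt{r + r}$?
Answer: $\frac{465161 i \sqrt{10}}{5880} \approx 250.16 i$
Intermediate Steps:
$G = \frac{631}{8}$ ($G = \frac{1}{4} - - \frac{629}{8} = \frac{1}{4} + \frac{629}{8} = \frac{631}{8} \approx 78.875$)
$E{\left(r \right)} = \sqrt{2} \sqrt{r}$ ($E{\left(r \right)} = \sqrt{2 r} = \sqrt{2} \sqrt{r}$)
$f = \frac{172}{735}$ ($f = \left(-172\right) \left(- \frac{1}{735}\right) = \frac{172}{735} \approx 0.23401$)
$E{\left(-19 - -14 \right)} \left(G + f\right) = \sqrt{2} \sqrt{-19 - -14} \left(\frac{631}{8} + \frac{172}{735}\right) = \sqrt{2} \sqrt{-19 + 14} \cdot \frac{465161}{5880} = \sqrt{2} \sqrt{-5} \cdot \frac{465161}{5880} = \sqrt{2} i \sqrt{5} \cdot \frac{465161}{5880} = i \sqrt{10} \cdot \frac{465161}{5880} = \frac{465161 i \sqrt{10}}{5880}$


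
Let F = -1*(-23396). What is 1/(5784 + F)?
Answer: 1/29180 ≈ 3.4270e-5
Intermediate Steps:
F = 23396
1/(5784 + F) = 1/(5784 + 23396) = 1/29180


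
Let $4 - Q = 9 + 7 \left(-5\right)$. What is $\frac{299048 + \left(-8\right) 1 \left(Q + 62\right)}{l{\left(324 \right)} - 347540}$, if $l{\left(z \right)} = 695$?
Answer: $- \frac{298312}{346845} \approx -0.86007$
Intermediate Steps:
$Q = 30$ ($Q = 4 - \left(9 + 7 \left(-5\right)\right) = 4 - \left(9 - 35\right) = 4 - -26 = 4 + 26 = 30$)
$\frac{299048 + \left(-8\right) 1 \left(Q + 62\right)}{l{\left(324 \right)} - 347540} = \frac{299048 + \left(-8\right) 1 \left(30 + 62\right)}{695 - 347540} = \frac{299048 - 736}{-346845} = \left(299048 - 736\right) \left(- \frac{1}{346845}\right) = 298312 \left(- \frac{1}{346845}\right) = - \frac{298312}{346845}$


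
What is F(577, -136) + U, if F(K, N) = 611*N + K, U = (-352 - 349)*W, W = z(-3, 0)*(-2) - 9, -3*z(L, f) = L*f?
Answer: -76210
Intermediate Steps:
z(L, f) = -L*f/3
W = -9 (W = -1/3*(-3)*0*(-2) - 9 = 0*(-2) - 9 = 0 - 9 = -9)
U = 6309 (U = (-352 - 349)*(-9) = -701*(-9) = 6309)
F(K, N) = K + 611*N
F(577, -136) + U = (577 + 611*(-136)) + 6309 = (577 - 83096) + 6309 = -82519 + 6309 = -76210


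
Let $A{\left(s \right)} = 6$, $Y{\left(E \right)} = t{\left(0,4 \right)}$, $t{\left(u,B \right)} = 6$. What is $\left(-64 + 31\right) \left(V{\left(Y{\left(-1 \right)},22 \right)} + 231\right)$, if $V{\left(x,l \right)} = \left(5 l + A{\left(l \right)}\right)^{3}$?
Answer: $-51517191$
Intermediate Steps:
$Y{\left(E \right)} = 6$
$V{\left(x,l \right)} = \left(6 + 5 l\right)^{3}$ ($V{\left(x,l \right)} = \left(5 l + 6\right)^{3} = \left(6 + 5 l\right)^{3}$)
$\left(-64 + 31\right) \left(V{\left(Y{\left(-1 \right)},22 \right)} + 231\right) = \left(-64 + 31\right) \left(\left(6 + 5 \cdot 22\right)^{3} + 231\right) = - 33 \left(\left(6 + 110\right)^{3} + 231\right) = - 33 \left(116^{3} + 231\right) = - 33 \left(1560896 + 231\right) = \left(-33\right) 1561127 = -51517191$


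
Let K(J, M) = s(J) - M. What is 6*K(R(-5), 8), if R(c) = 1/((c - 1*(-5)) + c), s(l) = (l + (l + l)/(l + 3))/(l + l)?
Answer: -300/7 ≈ -42.857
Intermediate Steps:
s(l) = (l + 2*l/(3 + l))/(2*l) (s(l) = (l + (2*l)/(3 + l))/((2*l)) = (l + 2*l/(3 + l))*(1/(2*l)) = (l + 2*l/(3 + l))/(2*l))
R(c) = 1/(5 + 2*c) (R(c) = 1/((c + 5) + c) = 1/((5 + c) + c) = 1/(5 + 2*c))
K(J, M) = -M + (5 + J)/(2*(3 + J)) (K(J, M) = (5 + J)/(2*(3 + J)) - M = -M + (5 + J)/(2*(3 + J)))
6*K(R(-5), 8) = 6*((5 + 1/(5 + 2*(-5)) - 2*8*(3 + 1/(5 + 2*(-5))))/(2*(3 + 1/(5 + 2*(-5))))) = 6*((5 + 1/(5 - 10) - 2*8*(3 + 1/(5 - 10)))/(2*(3 + 1/(5 - 10)))) = 6*((5 + 1/(-5) - 2*8*(3 + 1/(-5)))/(2*(3 + 1/(-5)))) = 6*((5 - ⅕ - 2*8*(3 - ⅕))/(2*(3 - ⅕))) = 6*((5 - ⅕ - 2*8*14/5)/(2*(14/5))) = 6*((½)*(5/14)*(5 - ⅕ - 224/5)) = 6*((½)*(5/14)*(-40)) = 6*(-50/7) = -300/7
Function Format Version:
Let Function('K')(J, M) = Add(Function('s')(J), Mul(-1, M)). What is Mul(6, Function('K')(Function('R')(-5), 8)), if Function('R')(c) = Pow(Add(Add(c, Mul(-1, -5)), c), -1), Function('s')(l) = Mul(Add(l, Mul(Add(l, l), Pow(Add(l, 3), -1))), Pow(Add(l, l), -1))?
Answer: Rational(-300, 7) ≈ -42.857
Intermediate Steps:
Function('s')(l) = Mul(Rational(1, 2), Pow(l, -1), Add(l, Mul(2, l, Pow(Add(3, l), -1)))) (Function('s')(l) = Mul(Add(l, Mul(Mul(2, l), Pow(Add(3, l), -1))), Pow(Mul(2, l), -1)) = Mul(Add(l, Mul(2, l, Pow(Add(3, l), -1))), Mul(Rational(1, 2), Pow(l, -1))) = Mul(Rational(1, 2), Pow(l, -1), Add(l, Mul(2, l, Pow(Add(3, l), -1)))))
Function('R')(c) = Pow(Add(5, Mul(2, c)), -1) (Function('R')(c) = Pow(Add(Add(c, 5), c), -1) = Pow(Add(Add(5, c), c), -1) = Pow(Add(5, Mul(2, c)), -1))
Function('K')(J, M) = Add(Mul(-1, M), Mul(Rational(1, 2), Pow(Add(3, J), -1), Add(5, J))) (Function('K')(J, M) = Add(Mul(Rational(1, 2), Pow(Add(3, J), -1), Add(5, J)), Mul(-1, M)) = Add(Mul(-1, M), Mul(Rational(1, 2), Pow(Add(3, J), -1), Add(5, J))))
Mul(6, Function('K')(Function('R')(-5), 8)) = Mul(6, Mul(Rational(1, 2), Pow(Add(3, Pow(Add(5, Mul(2, -5)), -1)), -1), Add(5, Pow(Add(5, Mul(2, -5)), -1), Mul(-2, 8, Add(3, Pow(Add(5, Mul(2, -5)), -1)))))) = Mul(6, Mul(Rational(1, 2), Pow(Add(3, Pow(Add(5, -10), -1)), -1), Add(5, Pow(Add(5, -10), -1), Mul(-2, 8, Add(3, Pow(Add(5, -10), -1)))))) = Mul(6, Mul(Rational(1, 2), Pow(Add(3, Pow(-5, -1)), -1), Add(5, Pow(-5, -1), Mul(-2, 8, Add(3, Pow(-5, -1)))))) = Mul(6, Mul(Rational(1, 2), Pow(Add(3, Rational(-1, 5)), -1), Add(5, Rational(-1, 5), Mul(-2, 8, Add(3, Rational(-1, 5)))))) = Mul(6, Mul(Rational(1, 2), Pow(Rational(14, 5), -1), Add(5, Rational(-1, 5), Mul(-2, 8, Rational(14, 5))))) = Mul(6, Mul(Rational(1, 2), Rational(5, 14), Add(5, Rational(-1, 5), Rational(-224, 5)))) = Mul(6, Mul(Rational(1, 2), Rational(5, 14), -40)) = Mul(6, Rational(-50, 7)) = Rational(-300, 7)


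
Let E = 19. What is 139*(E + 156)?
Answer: 24325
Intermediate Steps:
139*(E + 156) = 139*(19 + 156) = 139*175 = 24325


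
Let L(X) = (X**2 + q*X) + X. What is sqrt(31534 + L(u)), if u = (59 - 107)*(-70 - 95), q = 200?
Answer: sqrt(64349854) ≈ 8021.8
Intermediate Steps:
u = 7920 (u = -48*(-165) = 7920)
L(X) = X**2 + 201*X (L(X) = (X**2 + 200*X) + X = X**2 + 201*X)
sqrt(31534 + L(u)) = sqrt(31534 + 7920*(201 + 7920)) = sqrt(31534 + 7920*8121) = sqrt(31534 + 64318320) = sqrt(64349854)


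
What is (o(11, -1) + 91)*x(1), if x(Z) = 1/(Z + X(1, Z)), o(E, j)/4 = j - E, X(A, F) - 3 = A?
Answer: 43/5 ≈ 8.6000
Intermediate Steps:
X(A, F) = 3 + A
o(E, j) = -4*E + 4*j (o(E, j) = 4*(j - E) = -4*E + 4*j)
x(Z) = 1/(4 + Z) (x(Z) = 1/(Z + (3 + 1)) = 1/(Z + 4) = 1/(4 + Z))
(o(11, -1) + 91)*x(1) = ((-4*11 + 4*(-1)) + 91)/(4 + 1) = ((-44 - 4) + 91)/5 = (-48 + 91)*(1/5) = 43*(1/5) = 43/5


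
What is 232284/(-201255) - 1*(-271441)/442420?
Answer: -641843051/1187189828 ≈ -0.54064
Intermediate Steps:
232284/(-201255) - 1*(-271441)/442420 = 232284*(-1/201255) + 271441*(1/442420) = -77428/67085 + 271441/442420 = -641843051/1187189828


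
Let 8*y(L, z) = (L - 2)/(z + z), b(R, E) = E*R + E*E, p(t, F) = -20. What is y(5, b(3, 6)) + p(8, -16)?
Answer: -5759/288 ≈ -19.997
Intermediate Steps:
b(R, E) = E² + E*R (b(R, E) = E*R + E² = E² + E*R)
y(L, z) = (-2 + L)/(16*z) (y(L, z) = ((L - 2)/(z + z))/8 = ((-2 + L)/((2*z)))/8 = ((-2 + L)*(1/(2*z)))/8 = ((-2 + L)/(2*z))/8 = (-2 + L)/(16*z))
y(5, b(3, 6)) + p(8, -16) = (-2 + 5)/(16*((6*(6 + 3)))) - 20 = (1/16)*3/(6*9) - 20 = (1/16)*3/54 - 20 = (1/16)*(1/54)*3 - 20 = 1/288 - 20 = -5759/288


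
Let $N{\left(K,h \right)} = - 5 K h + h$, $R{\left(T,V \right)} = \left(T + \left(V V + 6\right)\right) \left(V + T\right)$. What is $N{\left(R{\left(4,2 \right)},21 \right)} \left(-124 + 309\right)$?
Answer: $-1627815$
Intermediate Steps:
$R{\left(T,V \right)} = \left(T + V\right) \left(6 + T + V^{2}\right)$ ($R{\left(T,V \right)} = \left(T + \left(V^{2} + 6\right)\right) \left(T + V\right) = \left(T + \left(6 + V^{2}\right)\right) \left(T + V\right) = \left(6 + T + V^{2}\right) \left(T + V\right) = \left(T + V\right) \left(6 + T + V^{2}\right)$)
$N{\left(K,h \right)} = h - 5 K h$ ($N{\left(K,h \right)} = - 5 K h + h = h - 5 K h$)
$N{\left(R{\left(4,2 \right)},21 \right)} \left(-124 + 309\right) = 21 \left(1 - 5 \left(4^{2} + 2^{3} + 6 \cdot 4 + 6 \cdot 2 + 4 \cdot 2 + 4 \cdot 2^{2}\right)\right) \left(-124 + 309\right) = 21 \left(1 - 5 \left(16 + 8 + 24 + 12 + 8 + 4 \cdot 4\right)\right) 185 = 21 \left(1 - 5 \left(16 + 8 + 24 + 12 + 8 + 16\right)\right) 185 = 21 \left(1 - 420\right) 185 = 21 \left(-419\right) 185 = \left(-8799\right) 185 = -1627815$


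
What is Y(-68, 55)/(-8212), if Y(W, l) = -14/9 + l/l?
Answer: 5/73908 ≈ 6.7652e-5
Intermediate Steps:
Y(W, l) = -5/9 (Y(W, l) = -14*⅑ + 1 = -14/9 + 1 = -5/9)
Y(-68, 55)/(-8212) = -5/9/(-8212) = -5/9*(-1/8212) = 5/73908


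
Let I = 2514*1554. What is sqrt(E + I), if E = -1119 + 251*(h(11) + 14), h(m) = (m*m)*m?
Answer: 4*sqrt(265202) ≈ 2059.9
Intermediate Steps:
h(m) = m**3 (h(m) = m**2*m = m**3)
I = 3906756
E = 336476 (E = -1119 + 251*(11**3 + 14) = -1119 + 251*(1331 + 14) = -1119 + 251*1345 = -1119 + 337595 = 336476)
sqrt(E + I) = sqrt(336476 + 3906756) = sqrt(4243232) = 4*sqrt(265202)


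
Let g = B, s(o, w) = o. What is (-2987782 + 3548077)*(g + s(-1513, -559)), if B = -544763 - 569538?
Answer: -625185005130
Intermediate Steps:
B = -1114301
g = -1114301
(-2987782 + 3548077)*(g + s(-1513, -559)) = (-2987782 + 3548077)*(-1114301 - 1513) = 560295*(-1115814) = -625185005130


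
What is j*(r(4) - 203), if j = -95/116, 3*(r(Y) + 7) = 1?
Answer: 59755/348 ≈ 171.71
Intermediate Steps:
r(Y) = -20/3 (r(Y) = -7 + (⅓)*1 = -7 + ⅓ = -20/3)
j = -95/116 (j = -95*1/116 = -95/116 ≈ -0.81897)
j*(r(4) - 203) = -95*(-20/3 - 203)/116 = -95/116*(-629/3) = 59755/348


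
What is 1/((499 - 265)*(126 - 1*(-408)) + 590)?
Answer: 1/125546 ≈ 7.9652e-6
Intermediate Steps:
1/((499 - 265)*(126 - 1*(-408)) + 590) = 1/(234*(126 + 408) + 590) = 1/(234*534 + 590) = 1/(124956 + 590) = 1/125546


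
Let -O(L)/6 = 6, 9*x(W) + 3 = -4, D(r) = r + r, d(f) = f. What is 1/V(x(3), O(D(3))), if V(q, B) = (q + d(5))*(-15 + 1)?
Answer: -9/532 ≈ -0.016917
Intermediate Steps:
D(r) = 2*r
x(W) = -7/9 (x(W) = -⅓ + (⅑)*(-4) = -⅓ - 4/9 = -7/9)
O(L) = -36 (O(L) = -6*6 = -36)
V(q, B) = -70 - 14*q (V(q, B) = (q + 5)*(-15 + 1) = (5 + q)*(-14) = -70 - 14*q)
1/V(x(3), O(D(3))) = 1/(-70 - 14*(-7/9)) = 1/(-70 + 98/9) = 1/(-532/9) = -9/532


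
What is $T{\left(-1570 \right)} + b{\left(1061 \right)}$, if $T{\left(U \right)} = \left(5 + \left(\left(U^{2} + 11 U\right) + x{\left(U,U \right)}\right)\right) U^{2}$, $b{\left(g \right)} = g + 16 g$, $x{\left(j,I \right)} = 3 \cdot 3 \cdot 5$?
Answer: $6033286450037$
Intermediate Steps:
$x{\left(j,I \right)} = 45$ ($x{\left(j,I \right)} = 9 \cdot 5 = 45$)
$b{\left(g \right)} = 17 g$
$T{\left(U \right)} = U^{2} \left(50 + U^{2} + 11 U\right)$ ($T{\left(U \right)} = \left(5 + \left(\left(U^{2} + 11 U\right) + 45\right)\right) U^{2} = \left(5 + \left(45 + U^{2} + 11 U\right)\right) U^{2} = \left(50 + U^{2} + 11 U\right) U^{2} = U^{2} \left(50 + U^{2} + 11 U\right)$)
$T{\left(-1570 \right)} + b{\left(1061 \right)} = \left(-1570\right)^{2} \left(50 + \left(-1570\right)^{2} + 11 \left(-1570\right)\right) + 17 \cdot 1061 = 2464900 \left(50 + 2464900 - 17270\right) + 18037 = 2464900 \cdot 2447680 + 18037 = 6033286432000 + 18037 = 6033286450037$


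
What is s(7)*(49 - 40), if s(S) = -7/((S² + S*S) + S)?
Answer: -⅗ ≈ -0.60000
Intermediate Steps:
s(S) = -7/(S + 2*S²) (s(S) = -7/((S² + S²) + S) = -7/(2*S² + S) = -7/(S + 2*S²))
s(7)*(49 - 40) = (-7/(7*(1 + 2*7)))*(49 - 40) = -7*⅐/(1 + 14)*9 = -7*⅐/15*9 = -7*⅐*1/15*9 = -1/15*9 = -⅗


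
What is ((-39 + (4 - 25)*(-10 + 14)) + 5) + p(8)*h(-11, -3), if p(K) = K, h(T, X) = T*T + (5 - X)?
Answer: 914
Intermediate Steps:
h(T, X) = 5 + T² - X (h(T, X) = T² + (5 - X) = 5 + T² - X)
((-39 + (4 - 25)*(-10 + 14)) + 5) + p(8)*h(-11, -3) = ((-39 + (4 - 25)*(-10 + 14)) + 5) + 8*(5 + (-11)² - 1*(-3)) = ((-39 - 21*4) + 5) + 8*(5 + 121 + 3) = ((-39 - 84) + 5) + 8*129 = (-123 + 5) + 1032 = -118 + 1032 = 914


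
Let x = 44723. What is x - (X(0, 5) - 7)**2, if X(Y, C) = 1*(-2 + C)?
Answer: 44707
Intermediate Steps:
X(Y, C) = -2 + C
x - (X(0, 5) - 7)**2 = 44723 - ((-2 + 5) - 7)**2 = 44723 - (3 - 7)**2 = 44723 - 1*(-4)**2 = 44723 - 1*16 = 44723 - 16 = 44707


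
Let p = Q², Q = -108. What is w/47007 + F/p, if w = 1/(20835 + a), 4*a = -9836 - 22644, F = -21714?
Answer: -80113133413/43033968360 ≈ -1.8616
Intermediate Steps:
a = -8120 (a = (-9836 - 22644)/4 = (¼)*(-32480) = -8120)
p = 11664 (p = (-108)² = 11664)
w = 1/12715 (w = 1/(20835 - 8120) = 1/12715 ≈ 7.8647e-5)
w/47007 + F/p = (1/12715)/47007 - 21714/11664 = (1/12715)*(1/47007) - 21714*1/11664 = 1/597694005 - 3619/1944 = -80113133413/43033968360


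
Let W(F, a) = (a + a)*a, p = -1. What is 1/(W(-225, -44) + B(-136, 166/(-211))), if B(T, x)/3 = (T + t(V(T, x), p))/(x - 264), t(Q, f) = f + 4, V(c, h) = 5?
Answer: 55870/216412829 ≈ 0.00025816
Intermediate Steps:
W(F, a) = 2*a**2 (W(F, a) = (2*a)*a = 2*a**2)
t(Q, f) = 4 + f
B(T, x) = 3*(3 + T)/(-264 + x) (B(T, x) = 3*((T + (4 - 1))/(x - 264)) = 3*((T + 3)/(-264 + x)) = 3*((3 + T)/(-264 + x)) = 3*(3 + T)/(-264 + x))
1/(W(-225, -44) + B(-136, 166/(-211))) = 1/(2*(-44)**2 + 3*(3 - 136)/(-264 + 166/(-211))) = 1/(2*1936 + 3*(-133)/(-264 + 166*(-1/211))) = 1/(3872 + 3*(-133)/(-264 - 166/211)) = 1/(3872 + 3*(-133)/(-55870/211)) = 1/(3872 + 3*(-211/55870)*(-133)) = 1/(3872 + 84189/55870) = 1/(216412829/55870) = 55870/216412829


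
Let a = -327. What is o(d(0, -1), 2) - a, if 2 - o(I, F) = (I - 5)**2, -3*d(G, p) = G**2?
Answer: 304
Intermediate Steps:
d(G, p) = -G**2/3
o(I, F) = 2 - (-5 + I)**2 (o(I, F) = 2 - (I - 5)**2 = 2 - (-5 + I)**2)
o(d(0, -1), 2) - a = (2 - (-5 - 1/3*0**2)**2) - 1*(-327) = (2 - (-5 - 1/3*0)**2) + 327 = (2 - (-5 + 0)**2) + 327 = (2 - 1*(-5)**2) + 327 = (2 - 1*25) + 327 = (2 - 25) + 327 = -23 + 327 = 304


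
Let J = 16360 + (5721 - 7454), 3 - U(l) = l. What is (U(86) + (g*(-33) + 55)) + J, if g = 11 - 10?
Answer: 14566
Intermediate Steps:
U(l) = 3 - l
g = 1
J = 14627 (J = 16360 - 1733 = 14627)
(U(86) + (g*(-33) + 55)) + J = ((3 - 1*86) + (1*(-33) + 55)) + 14627 = ((3 - 86) + (-33 + 55)) + 14627 = (-83 + 22) + 14627 = -61 + 14627 = 14566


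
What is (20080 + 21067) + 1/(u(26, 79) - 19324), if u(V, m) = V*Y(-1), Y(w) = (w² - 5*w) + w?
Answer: 789775517/19194 ≈ 41147.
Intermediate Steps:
Y(w) = w² - 4*w
u(V, m) = 5*V (u(V, m) = V*(-(-4 - 1)) = V*(-1*(-5)) = V*5 = 5*V)
(20080 + 21067) + 1/(u(26, 79) - 19324) = (20080 + 21067) + 1/(5*26 - 19324) = 41147 + 1/(130 - 19324) = 41147 + 1/(-19194) = 41147 - 1/19194 = 789775517/19194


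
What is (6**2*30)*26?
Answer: 28080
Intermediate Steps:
(6**2*30)*26 = (36*30)*26 = 1080*26 = 28080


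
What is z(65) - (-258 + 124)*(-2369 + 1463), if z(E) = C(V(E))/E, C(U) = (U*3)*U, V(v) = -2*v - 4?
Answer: -7837392/65 ≈ -1.2058e+5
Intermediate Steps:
V(v) = -4 - 2*v
C(U) = 3*U**2 (C(U) = (3*U)*U = 3*U**2)
z(E) = 3*(-4 - 2*E)**2/E (z(E) = (3*(-4 - 2*E)**2)/E = 3*(-4 - 2*E)**2/E)
z(65) - (-258 + 124)*(-2369 + 1463) = 12*(2 + 65)**2/65 - (-258 + 124)*(-2369 + 1463) = 12*(1/65)*67**2 - (-134)*(-906) = 12*(1/65)*4489 - 1*121404 = 53868/65 - 121404 = -7837392/65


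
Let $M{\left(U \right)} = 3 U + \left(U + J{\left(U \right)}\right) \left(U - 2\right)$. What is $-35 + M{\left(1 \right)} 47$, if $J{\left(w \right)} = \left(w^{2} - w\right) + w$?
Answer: $12$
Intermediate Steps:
$J{\left(w \right)} = w^{2}$
$M{\left(U \right)} = 3 U + \left(-2 + U\right) \left(U + U^{2}\right)$ ($M{\left(U \right)} = 3 U + \left(U + U^{2}\right) \left(U - 2\right) = 3 U + \left(U + U^{2}\right) \left(-2 + U\right) = 3 U + \left(-2 + U\right) \left(U + U^{2}\right)$)
$-35 + M{\left(1 \right)} 47 = -35 + 1 \left(1 + 1^{2} - 1\right) 47 = -35 + 1 \left(1 + 1 - 1\right) 47 = -35 + 1 \cdot 1 \cdot 47 = -35 + 1 \cdot 47 = -35 + 47 = 12$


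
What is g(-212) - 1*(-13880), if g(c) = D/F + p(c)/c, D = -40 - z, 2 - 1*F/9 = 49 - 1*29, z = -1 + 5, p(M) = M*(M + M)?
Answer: 1089958/81 ≈ 13456.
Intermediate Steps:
p(M) = 2*M² (p(M) = M*(2*M) = 2*M²)
z = 4
F = -162 (F = 18 - 9*(49 - 1*29) = 18 - 9*(49 - 29) = 18 - 9*20 = 18 - 180 = -162)
D = -44 (D = -40 - 1*4 = -40 - 4 = -44)
g(c) = 22/81 + 2*c (g(c) = -44/(-162) + (2*c²)/c = -44*(-1/162) + 2*c = 22/81 + 2*c)
g(-212) - 1*(-13880) = (22/81 + 2*(-212)) - 1*(-13880) = (22/81 - 424) + 13880 = -34322/81 + 13880 = 1089958/81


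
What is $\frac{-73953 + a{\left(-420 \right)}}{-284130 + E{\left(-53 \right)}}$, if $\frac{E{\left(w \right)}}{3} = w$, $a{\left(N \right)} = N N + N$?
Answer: $- \frac{34009}{94763} \approx -0.35888$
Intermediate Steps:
$a{\left(N \right)} = N + N^{2}$ ($a{\left(N \right)} = N^{2} + N = N + N^{2}$)
$E{\left(w \right)} = 3 w$
$\frac{-73953 + a{\left(-420 \right)}}{-284130 + E{\left(-53 \right)}} = \frac{-73953 - 420 \left(1 - 420\right)}{-284130 + 3 \left(-53\right)} = \frac{-73953 - -175980}{-284130 - 159} = \frac{-73953 + 175980}{-284289} = 102027 \left(- \frac{1}{284289}\right) = - \frac{34009}{94763}$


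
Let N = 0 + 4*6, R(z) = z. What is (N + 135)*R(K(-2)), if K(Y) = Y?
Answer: -318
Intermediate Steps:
N = 24 (N = 0 + 24 = 24)
(N + 135)*R(K(-2)) = (24 + 135)*(-2) = 159*(-2) = -318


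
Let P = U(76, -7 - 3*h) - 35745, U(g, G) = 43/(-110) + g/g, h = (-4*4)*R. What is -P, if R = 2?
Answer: 3931883/110 ≈ 35744.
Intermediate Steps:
h = -32 (h = -4*4*2 = -16*2 = -32)
U(g, G) = 67/110 (U(g, G) = 43*(-1/110) + 1 = -43/110 + 1 = 67/110)
P = -3931883/110 (P = 67/110 - 35745 = -3931883/110 ≈ -35744.)
-P = -1*(-3931883/110) = 3931883/110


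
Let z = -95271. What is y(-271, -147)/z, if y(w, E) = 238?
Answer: -238/95271 ≈ -0.0024981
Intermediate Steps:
y(-271, -147)/z = 238/(-95271) = 238*(-1/95271) = -238/95271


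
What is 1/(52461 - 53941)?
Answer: -1/1480 ≈ -0.00067568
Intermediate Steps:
1/(52461 - 53941) = 1/(-1480) = -1/1480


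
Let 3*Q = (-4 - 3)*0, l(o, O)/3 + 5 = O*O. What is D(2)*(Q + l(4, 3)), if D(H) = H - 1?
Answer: 12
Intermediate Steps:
D(H) = -1 + H
l(o, O) = -15 + 3*O**2 (l(o, O) = -15 + 3*(O*O) = -15 + 3*O**2)
Q = 0 (Q = ((-4 - 3)*0)/3 = (-7*0)/3 = (1/3)*0 = 0)
D(2)*(Q + l(4, 3)) = (-1 + 2)*(0 + (-15 + 3*3**2)) = 1*(0 + (-15 + 3*9)) = 1*(0 + (-15 + 27)) = 1*(0 + 12) = 1*12 = 12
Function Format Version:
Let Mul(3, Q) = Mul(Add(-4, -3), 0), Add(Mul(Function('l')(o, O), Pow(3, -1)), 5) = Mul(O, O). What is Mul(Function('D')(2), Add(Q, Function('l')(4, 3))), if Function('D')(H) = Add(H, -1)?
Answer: 12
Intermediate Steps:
Function('D')(H) = Add(-1, H)
Function('l')(o, O) = Add(-15, Mul(3, Pow(O, 2))) (Function('l')(o, O) = Add(-15, Mul(3, Mul(O, O))) = Add(-15, Mul(3, Pow(O, 2))))
Q = 0 (Q = Mul(Rational(1, 3), Mul(Add(-4, -3), 0)) = Mul(Rational(1, 3), Mul(-7, 0)) = Mul(Rational(1, 3), 0) = 0)
Mul(Function('D')(2), Add(Q, Function('l')(4, 3))) = Mul(Add(-1, 2), Add(0, Add(-15, Mul(3, Pow(3, 2))))) = Mul(1, Add(0, Add(-15, Mul(3, 9)))) = Mul(1, Add(0, Add(-15, 27))) = Mul(1, Add(0, 12)) = Mul(1, 12) = 12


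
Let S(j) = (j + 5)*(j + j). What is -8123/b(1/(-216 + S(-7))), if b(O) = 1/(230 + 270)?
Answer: -4061500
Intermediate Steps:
S(j) = 2*j*(5 + j) (S(j) = (5 + j)*(2*j) = 2*j*(5 + j))
b(O) = 1/500
-8123/b(1/(-216 + S(-7))) = -8123/1/500 = -8123*500 = -4061500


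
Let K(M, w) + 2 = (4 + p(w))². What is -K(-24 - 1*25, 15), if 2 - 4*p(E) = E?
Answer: 23/16 ≈ 1.4375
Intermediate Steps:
p(E) = ½ - E/4
K(M, w) = -2 + (9/2 - w/4)² (K(M, w) = -2 + (4 + (½ - w/4))² = -2 + (9/2 - w/4)²)
-K(-24 - 1*25, 15) = -(-2 + (-18 + 15)²/16) = -(-2 + (1/16)*(-3)²) = -(-2 + (1/16)*9) = -(-2 + 9/16) = -1*(-23/16) = 23/16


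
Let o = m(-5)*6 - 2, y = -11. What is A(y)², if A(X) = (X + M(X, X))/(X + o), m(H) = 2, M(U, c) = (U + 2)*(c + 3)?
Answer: 3721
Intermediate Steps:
M(U, c) = (2 + U)*(3 + c)
o = 10 (o = 2*6 - 2 = 12 - 2 = 10)
A(X) = (6 + X² + 6*X)/(10 + X) (A(X) = (X + (6 + 2*X + 3*X + X*X))/(X + 10) = (X + (6 + 2*X + 3*X + X²))/(10 + X) = (X + (6 + X² + 5*X))/(10 + X) = (6 + X² + 6*X)/(10 + X))
A(y)² = ((6 + (-11)² + 6*(-11))/(10 - 11))² = ((6 + 121 - 66)/(-1))² = (-1*61)² = (-61)² = 3721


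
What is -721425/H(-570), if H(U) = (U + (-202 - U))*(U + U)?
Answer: -48095/15352 ≈ -3.1328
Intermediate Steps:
H(U) = -404*U
-721425/H(-570) = -721425/((-404*(-570))) = -721425/230280 = -721425*1/230280 = -48095/15352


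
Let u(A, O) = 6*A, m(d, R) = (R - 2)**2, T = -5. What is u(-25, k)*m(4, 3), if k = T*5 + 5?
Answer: -150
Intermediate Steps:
m(d, R) = (-2 + R)**2
k = -20 (k = -5*5 + 5 = -25 + 5 = -20)
u(-25, k)*m(4, 3) = (6*(-25))*(-2 + 3)**2 = -150*1**2 = -150*1 = -150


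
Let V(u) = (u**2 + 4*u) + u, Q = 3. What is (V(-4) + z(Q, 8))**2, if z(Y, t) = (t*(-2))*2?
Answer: 1296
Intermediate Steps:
z(Y, t) = -4*t (z(Y, t) = -2*t*2 = -4*t)
V(u) = u**2 + 5*u
(V(-4) + z(Q, 8))**2 = (-4*(5 - 4) - 4*8)**2 = (-4*1 - 32)**2 = (-4 - 32)**2 = (-36)**2 = 1296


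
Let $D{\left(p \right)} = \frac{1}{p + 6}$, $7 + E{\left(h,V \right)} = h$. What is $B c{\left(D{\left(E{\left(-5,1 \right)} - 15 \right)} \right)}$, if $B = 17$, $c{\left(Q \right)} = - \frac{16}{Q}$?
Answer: $5712$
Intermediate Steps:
$E{\left(h,V \right)} = -7 + h$
$D{\left(p \right)} = \frac{1}{6 + p}$
$B c{\left(D{\left(E{\left(-5,1 \right)} - 15 \right)} \right)} = 17 \left(- \frac{16}{\frac{1}{6 - 27}}\right) = 17 \left(- \frac{16}{\frac{1}{-21}}\right) = 17 \left(- \frac{16}{- \frac{1}{21}}\right) = 17 \left(\left(-16\right) \left(-21\right)\right) = 17 \cdot 336 = 5712$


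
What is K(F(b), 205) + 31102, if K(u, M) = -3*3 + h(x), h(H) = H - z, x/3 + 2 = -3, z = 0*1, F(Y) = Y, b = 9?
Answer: 31078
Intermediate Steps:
z = 0
x = -15 (x = -6 + 3*(-3) = -6 - 9 = -15)
h(H) = H (h(H) = H - 1*0 = H + 0 = H)
K(u, M) = -24 (K(u, M) = -3*3 - 15 = -9 - 15 = -24)
K(F(b), 205) + 31102 = -24 + 31102 = 31078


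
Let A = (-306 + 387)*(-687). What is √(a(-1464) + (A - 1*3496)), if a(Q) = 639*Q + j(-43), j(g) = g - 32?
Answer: I*√994714 ≈ 997.35*I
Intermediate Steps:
j(g) = -32 + g
a(Q) = -75 + 639*Q (a(Q) = 639*Q + (-32 - 43) = 639*Q - 75 = -75 + 639*Q)
A = -55647 (A = 81*(-687) = -55647)
√(a(-1464) + (A - 1*3496)) = √((-75 + 639*(-1464)) + (-55647 - 1*3496)) = √((-75 - 935496) + (-55647 - 3496)) = √(-935571 - 59143) = √(-994714) = I*√994714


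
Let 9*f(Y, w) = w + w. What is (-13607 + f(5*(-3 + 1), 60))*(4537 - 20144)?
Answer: 636469067/3 ≈ 2.1216e+8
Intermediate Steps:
f(Y, w) = 2*w/9 (f(Y, w) = (w + w)/9 = (2*w)/9 = 2*w/9)
(-13607 + f(5*(-3 + 1), 60))*(4537 - 20144) = (-13607 + (2/9)*60)*(4537 - 20144) = (-13607 + 40/3)*(-15607) = -40781/3*(-15607) = 636469067/3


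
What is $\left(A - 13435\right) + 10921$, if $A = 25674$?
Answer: $23160$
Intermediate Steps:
$\left(A - 13435\right) + 10921 = \left(25674 - 13435\right) + 10921 = 12239 + 10921 = 23160$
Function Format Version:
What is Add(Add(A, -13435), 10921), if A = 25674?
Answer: 23160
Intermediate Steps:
Add(Add(A, -13435), 10921) = Add(Add(25674, -13435), 10921) = Add(12239, 10921) = 23160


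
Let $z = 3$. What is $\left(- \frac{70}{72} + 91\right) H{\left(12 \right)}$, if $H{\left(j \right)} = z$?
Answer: $\frac{3241}{12} \approx 270.08$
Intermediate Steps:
$H{\left(j \right)} = 3$
$\left(- \frac{70}{72} + 91\right) H{\left(12 \right)} = \left(- \frac{70}{72} + 91\right) 3 = \left(\left(-70\right) \frac{1}{72} + 91\right) 3 = \left(- \frac{35}{36} + 91\right) 3 = \frac{3241}{36} \cdot 3 = \frac{3241}{12}$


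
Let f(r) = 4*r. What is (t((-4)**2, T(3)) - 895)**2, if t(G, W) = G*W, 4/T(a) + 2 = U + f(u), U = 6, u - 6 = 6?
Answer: 135001161/169 ≈ 7.9882e+5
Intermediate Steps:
u = 12 (u = 6 + 6 = 12)
T(a) = 1/13 (T(a) = 4/(-2 + (6 + 4*12)) = 4/(-2 + (6 + 48)) = 4/(-2 + 54) = 4/52 = 4*(1/52) = 1/13)
(t((-4)**2, T(3)) - 895)**2 = ((-4)**2*(1/13) - 895)**2 = (16*(1/13) - 895)**2 = (16/13 - 895)**2 = (-11619/13)**2 = 135001161/169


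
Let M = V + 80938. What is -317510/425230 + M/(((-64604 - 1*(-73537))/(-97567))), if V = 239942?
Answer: -1331280557307763/379857959 ≈ -3.5047e+6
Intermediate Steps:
M = 320880 (M = 239942 + 80938 = 320880)
-317510/425230 + M/(((-64604 - 1*(-73537))/(-97567))) = -317510/425230 + 320880/(((-64604 - 1*(-73537))/(-97567))) = -317510*1/425230 + 320880/(((-64604 + 73537)*(-1/97567))) = -31751/42523 + 320880/((8933*(-1/97567))) = -31751/42523 + 320880/(-8933/97567) = -31751/42523 + 320880*(-97567/8933) = -31751/42523 - 31307298960/8933 = -1331280557307763/379857959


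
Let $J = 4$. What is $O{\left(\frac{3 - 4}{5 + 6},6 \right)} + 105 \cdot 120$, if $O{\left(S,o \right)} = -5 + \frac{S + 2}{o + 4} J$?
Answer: $\frac{692767}{55} \approx 12596.0$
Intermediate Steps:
$O{\left(S,o \right)} = -5 + \frac{4 \left(2 + S\right)}{4 + o}$ ($O{\left(S,o \right)} = -5 + \frac{S + 2}{o + 4} \cdot 4 = -5 + \frac{2 + S}{4 + o} 4 = -5 + \frac{4 \left(2 + S\right)}{4 + o}$)
$O{\left(\frac{3 - 4}{5 + 6},6 \right)} + 105 \cdot 120 = \frac{-12 - 30 + 4 \frac{3 - 4}{5 + 6}}{4 + 6} + 105 \cdot 120 = \frac{-12 - 30 + 4 \left(- \frac{1}{11}\right)}{10} + 12600 = \frac{-12 - 30 - \frac{4}{11}}{10} + 12600 = \frac{1}{10} \left(- \frac{466}{11}\right) + 12600 = - \frac{233}{55} + 12600 = \frac{692767}{55}$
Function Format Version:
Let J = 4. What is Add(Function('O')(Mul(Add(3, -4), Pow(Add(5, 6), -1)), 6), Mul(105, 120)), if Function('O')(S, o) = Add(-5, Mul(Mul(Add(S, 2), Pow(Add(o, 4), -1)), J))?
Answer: Rational(692767, 55) ≈ 12596.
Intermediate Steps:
Function('O')(S, o) = Add(-5, Mul(4, Pow(Add(4, o), -1), Add(2, S))) (Function('O')(S, o) = Add(-5, Mul(Mul(Add(S, 2), Pow(Add(o, 4), -1)), 4)) = Add(-5, Mul(Mul(Add(2, S), Pow(Add(4, o), -1)), 4)) = Add(-5, Mul(Mul(Pow(Add(4, o), -1), Add(2, S)), 4)) = Add(-5, Mul(4, Pow(Add(4, o), -1), Add(2, S))))
Add(Function('O')(Mul(Add(3, -4), Pow(Add(5, 6), -1)), 6), Mul(105, 120)) = Add(Mul(Pow(Add(4, 6), -1), Add(-12, Mul(-5, 6), Mul(4, Mul(Add(3, -4), Pow(Add(5, 6), -1))))), Mul(105, 120)) = Add(Mul(Pow(10, -1), Add(-12, -30, Mul(4, Mul(-1, Pow(11, -1))))), 12600) = Add(Mul(Rational(1, 10), Add(-12, -30, Mul(4, Mul(-1, Rational(1, 11))))), 12600) = Add(Mul(Rational(1, 10), Add(-12, -30, Mul(4, Rational(-1, 11)))), 12600) = Add(Mul(Rational(1, 10), Add(-12, -30, Rational(-4, 11))), 12600) = Add(Mul(Rational(1, 10), Rational(-466, 11)), 12600) = Add(Rational(-233, 55), 12600) = Rational(692767, 55)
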